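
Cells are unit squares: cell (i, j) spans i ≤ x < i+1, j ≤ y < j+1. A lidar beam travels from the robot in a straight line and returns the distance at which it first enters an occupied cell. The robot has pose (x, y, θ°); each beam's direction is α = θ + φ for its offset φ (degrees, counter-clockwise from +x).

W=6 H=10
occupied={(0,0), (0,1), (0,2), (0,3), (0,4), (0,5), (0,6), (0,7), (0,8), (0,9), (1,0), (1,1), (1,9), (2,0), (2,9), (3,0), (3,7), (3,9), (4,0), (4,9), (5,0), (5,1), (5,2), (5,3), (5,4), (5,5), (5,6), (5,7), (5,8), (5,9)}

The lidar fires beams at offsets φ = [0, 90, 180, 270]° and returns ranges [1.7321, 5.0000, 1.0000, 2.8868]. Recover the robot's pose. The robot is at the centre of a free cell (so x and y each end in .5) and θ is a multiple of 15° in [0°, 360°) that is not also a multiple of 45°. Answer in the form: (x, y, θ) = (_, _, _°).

(x, y, θ) = (2.5, 6.5, 210°)

The pose lattice has 30·16 = 480 candidates. Test each by forward raycasting.
  (4.5, 2.5, 330°): beam 1 = 0.5774 ≠ 1.7321 ✗
  (2.5, 7.5, 240°): beam 1 = 3.0000 ≠ 1.7321 ✗
  (1.5, 2.5, 60°): beam 1 = 7.0000 ≠ 1.7321 ✗
  (2.5, 5.5, 345°): beam 1 = 2.5882 ≠ 1.7321 ✗
  …
  (2.5, 6.5, 210°): r_1=1.7321, r_2=5.0000, r_3=1.0000, r_4=2.8868 — all match ✓
No second candidate reproduces the full scan.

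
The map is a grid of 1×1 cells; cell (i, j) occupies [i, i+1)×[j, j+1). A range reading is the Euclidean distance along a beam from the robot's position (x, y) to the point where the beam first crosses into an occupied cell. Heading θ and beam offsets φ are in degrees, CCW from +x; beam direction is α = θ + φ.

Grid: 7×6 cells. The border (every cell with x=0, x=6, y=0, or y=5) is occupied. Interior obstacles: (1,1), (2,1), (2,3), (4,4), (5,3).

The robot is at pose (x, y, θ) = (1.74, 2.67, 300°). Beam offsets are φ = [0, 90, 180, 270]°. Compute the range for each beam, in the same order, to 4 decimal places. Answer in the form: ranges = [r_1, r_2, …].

ranges = [0.7736, 0.6600, 1.4800, 0.8545]

beam 1: φ=0°, α=300°
  cosα=0.5000 sinα=-0.8660 | (1,2) | tMaxX 0.5200 tMaxY 0.7736 | tΔX 2.0000 tΔY 1.1547
    t=0.5200 [x] (2,2)
    t=0.7736 [y] (2,1) — stop
  → r_1 = 0.7736
beam 2: φ=90°, α=30°
  cosα=0.8660 sinα=0.5000 | (1,2) | tMaxX 0.3002 tMaxY 0.6600 | tΔX 1.1547 tΔY 2.0000
    t=0.3002 [x] (2,2)
    t=0.6600 [y] (2,3) — stop
  → r_2 = 0.6600
beam 3: φ=180°, α=120°
  cosα=-0.5000 sinα=0.8660 | (1,2) | tMaxX 1.4800 tMaxY 0.3811 | tΔX 2.0000 tΔY 1.1547
    t=0.3811 [y] (1,3)
    t=1.4800 [x] (0,3) — stop
  → r_3 = 1.4800
beam 4: φ=270°, α=210°
  cosα=-0.8660 sinα=-0.5000 | (1,2) | tMaxX 0.8545 tMaxY 1.3400 | tΔX 1.1547 tΔY 2.0000
    t=0.8545 [x] (0,2) — stop
  → r_4 = 0.8545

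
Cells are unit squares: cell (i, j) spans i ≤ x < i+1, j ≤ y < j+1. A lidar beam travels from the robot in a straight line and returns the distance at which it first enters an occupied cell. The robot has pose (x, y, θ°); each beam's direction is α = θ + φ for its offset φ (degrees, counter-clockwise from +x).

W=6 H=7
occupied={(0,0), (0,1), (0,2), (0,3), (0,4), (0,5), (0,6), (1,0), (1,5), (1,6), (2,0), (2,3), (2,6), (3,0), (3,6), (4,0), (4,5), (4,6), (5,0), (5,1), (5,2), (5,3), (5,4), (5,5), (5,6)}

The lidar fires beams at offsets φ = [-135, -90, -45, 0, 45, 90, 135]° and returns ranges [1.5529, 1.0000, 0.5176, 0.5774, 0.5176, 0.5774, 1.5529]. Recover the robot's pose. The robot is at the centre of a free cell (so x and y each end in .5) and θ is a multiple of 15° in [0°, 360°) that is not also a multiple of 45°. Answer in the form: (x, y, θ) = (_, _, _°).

(x, y, θ) = (2.5, 5.5, 120°)

Candidates: 17 free-cell centres × 16 headings = 272 poses. Raycast each; keep the one whose scan matches to 4 dp.
  (2.5, 5.5, 105°): beam 1 = 2.8868 ≠ 1.5529 ✗
  (1.5, 2.5, 105°): beam 1 = 3.0000 ≠ 1.5529 ✗
  (1.5, 1.5, 210°): beam 1 = 1.9319 ≠ 1.5529 ✗
  (1.5, 1.5, 150°): beam 1 = 3.6235 ≠ 1.5529 ✗
  …
  (2.5, 5.5, 120°): r_1=1.5529, r_2=1.0000, r_3=0.5176, r_4=0.5774, r_5=0.5176, r_6=0.5774, r_7=1.5529 — all match ✓
No second candidate reproduces the full scan.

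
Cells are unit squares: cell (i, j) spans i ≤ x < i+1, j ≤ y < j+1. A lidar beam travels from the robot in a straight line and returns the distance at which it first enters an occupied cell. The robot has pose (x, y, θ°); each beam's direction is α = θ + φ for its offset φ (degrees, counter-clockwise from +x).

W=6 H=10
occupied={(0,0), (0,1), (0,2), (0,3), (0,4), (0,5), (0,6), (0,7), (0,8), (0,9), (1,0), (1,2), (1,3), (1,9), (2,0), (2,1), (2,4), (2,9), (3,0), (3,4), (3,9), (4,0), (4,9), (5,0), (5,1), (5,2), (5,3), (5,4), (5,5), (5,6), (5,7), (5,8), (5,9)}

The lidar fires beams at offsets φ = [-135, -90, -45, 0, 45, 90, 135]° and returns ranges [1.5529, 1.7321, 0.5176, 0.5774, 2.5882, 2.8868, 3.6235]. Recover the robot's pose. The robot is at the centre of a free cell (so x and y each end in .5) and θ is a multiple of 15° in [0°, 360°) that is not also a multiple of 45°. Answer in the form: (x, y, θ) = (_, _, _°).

(x, y, θ) = (2.5, 5.5, 300°)

Enumerate (i+0.5, j+0.5, θ) over the 27 free cells and 16 admissible headings. For each, cast all 7 beams and compare to the given ranges.
  (3.5, 1.5, 345°): beam 1 = 0.5774 ≠ 1.5529 ✗
  (3.5, 7.5, 120°): beam 3 = 1.5529 ≠ 0.5176 ✗
  (2.5, 2.5, 15°): beam 1 = 0.5774 ≠ 1.5529 ✗
  (3.5, 6.5, 195°): beam 1 = 2.8868 ≠ 1.5529 ✗
  …
  (2.5, 5.5, 300°): r_1=1.5529, r_2=1.7321, r_3=0.5176, r_4=0.5774, r_5=2.5882, r_6=2.8868, r_7=3.6235 — all match ✓
Only this pose fits every beam.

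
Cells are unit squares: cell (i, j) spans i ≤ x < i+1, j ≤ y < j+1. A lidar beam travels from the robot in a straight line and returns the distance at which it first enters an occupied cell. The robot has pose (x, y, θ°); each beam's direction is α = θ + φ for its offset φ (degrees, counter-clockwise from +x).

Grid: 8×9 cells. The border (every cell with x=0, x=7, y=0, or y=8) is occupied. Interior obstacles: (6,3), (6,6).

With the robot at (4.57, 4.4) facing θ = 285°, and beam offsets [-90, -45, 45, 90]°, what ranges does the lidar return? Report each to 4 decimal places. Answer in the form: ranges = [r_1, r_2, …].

ranges = [3.6959, 3.9260, 1.6512, 2.5157]

beam 1: φ=-90°, α=195°
  d=(-0.9659,-0.2588)  start (4,4)  tX=0.5901 tY=1.5455  stride 1/|dx|=1.0353 1/|dy|=3.8637
    cross x-line → (3,4), t=0.5901
    cross y-line → (3,3), t=1.5455
    cross x-line → (2,3), t=1.6254
    cross x-line → (1,3), t=2.6607
    cross x-line → (0,3), t=3.6959 (wall)
  → r_1 = 3.6959
beam 2: φ=-45°, α=240°
  d=(-0.5000,-0.8660)  start (4,4)  tX=1.1400 tY=0.4619  stride 1/|dx|=2.0000 1/|dy|=1.1547
    cross y-line → (4,3), t=0.4619
    cross x-line → (3,3), t=1.1400
    cross y-line → (3,2), t=1.6166
    cross y-line → (3,1), t=2.7713
    cross x-line → (2,1), t=3.1400
    cross y-line → (2,0), t=3.9260 (wall)
  → r_2 = 3.9260
beam 3: φ=45°, α=330°
  d=(0.8660,-0.5000)  start (4,4)  tX=0.4965 tY=0.8000  stride 1/|dx|=1.1547 1/|dy|=2.0000
    cross x-line → (5,4), t=0.4965
    cross y-line → (5,3), t=0.8000
    cross x-line → (6,3), t=1.6512 (wall)
  → r_3 = 1.6512
beam 4: φ=90°, α=15°
  d=(0.9659,0.2588)  start (4,4)  tX=0.4452 tY=2.3182  stride 1/|dx|=1.0353 1/|dy|=3.8637
    cross x-line → (5,4), t=0.4452
    cross x-line → (6,4), t=1.4804
    cross y-line → (6,5), t=2.3182
    cross x-line → (7,5), t=2.5157 (wall)
  → r_4 = 2.5157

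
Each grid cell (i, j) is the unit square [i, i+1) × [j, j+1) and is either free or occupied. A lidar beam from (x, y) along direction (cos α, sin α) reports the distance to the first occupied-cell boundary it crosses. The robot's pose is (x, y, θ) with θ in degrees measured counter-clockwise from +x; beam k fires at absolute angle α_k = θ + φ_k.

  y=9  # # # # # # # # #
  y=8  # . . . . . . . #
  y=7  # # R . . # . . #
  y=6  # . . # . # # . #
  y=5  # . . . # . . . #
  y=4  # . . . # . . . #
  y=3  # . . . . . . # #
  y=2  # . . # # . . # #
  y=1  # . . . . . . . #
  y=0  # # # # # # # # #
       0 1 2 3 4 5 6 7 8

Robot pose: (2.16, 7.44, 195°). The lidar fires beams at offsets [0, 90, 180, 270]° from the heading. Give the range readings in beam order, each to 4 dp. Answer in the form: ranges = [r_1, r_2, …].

beam 1: φ=0°, α=195°
  direction (-0.9659, -0.2588); cell (2,7); t to first gridline: x 0.1656, y 1.7000 (then +1.0353 / +3.8637)
    (1,7) via x @ 0.1656  # hit
  → r_1 = 0.1656
beam 2: φ=90°, α=285°
  direction (0.2588, -0.9659); cell (2,7); t to first gridline: x 3.2455, y 0.4555 (then +3.8637 / +1.0353)
    (2,6) via y @ 0.4555
    (2,5) via y @ 1.4908
    (2,4) via y @ 2.5261
    (3,4) via x @ 3.2455
    (3,3) via y @ 3.5614
    (3,2) via y @ 4.5966  # hit
  → r_2 = 4.5966
beam 3: φ=180°, α=15°
  direction (0.9659, 0.2588); cell (2,7); t to first gridline: x 0.8696, y 2.1637 (then +1.0353 / +3.8637)
    (3,7) via x @ 0.8696
    (4,7) via x @ 1.9049
    (4,8) via y @ 2.1637
    (5,8) via x @ 2.9402
    (6,8) via x @ 3.9755
    (7,8) via x @ 5.0107
    (7,9) via y @ 6.0274  # hit
  → r_3 = 6.0274
beam 4: φ=270°, α=105°
  direction (-0.2588, 0.9659); cell (2,7); t to first gridline: x 0.6182, y 0.5798 (then +3.8637 / +1.0353)
    (2,8) via y @ 0.5798
    (1,8) via x @ 0.6182
    (1,9) via y @ 1.6150  # hit
  → r_4 = 1.6150

ranges = [0.1656, 4.5966, 6.0274, 1.6150]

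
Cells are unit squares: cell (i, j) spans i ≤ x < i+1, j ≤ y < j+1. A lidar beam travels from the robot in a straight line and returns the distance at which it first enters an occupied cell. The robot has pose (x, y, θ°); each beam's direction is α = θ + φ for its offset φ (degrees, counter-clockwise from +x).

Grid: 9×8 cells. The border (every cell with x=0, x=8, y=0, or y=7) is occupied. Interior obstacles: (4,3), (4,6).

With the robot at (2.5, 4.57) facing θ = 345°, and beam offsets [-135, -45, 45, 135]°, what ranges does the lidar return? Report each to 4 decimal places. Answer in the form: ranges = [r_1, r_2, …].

ranges = [1.7321, 4.1223, 2.8600, 2.8059]

beam 1: φ=-135°, α=210°
  d=(-0.8660,-0.5000)  start (2,4)  tX=0.5774 tY=1.1400  stride 1/|dx|=1.1547 1/|dy|=2.0000
    cross x-line → (1,4), t=0.5774
    cross y-line → (1,3), t=1.1400
    cross x-line → (0,3), t=1.7321 (wall)
  → r_1 = 1.7321
beam 2: φ=-45°, α=300°
  d=(0.5000,-0.8660)  start (2,4)  tX=1.0000 tY=0.6582  stride 1/|dx|=2.0000 1/|dy|=1.1547
    cross y-line → (2,3), t=0.6582
    cross x-line → (3,3), t=1.0000
    cross y-line → (3,2), t=1.8129
    cross y-line → (3,1), t=2.9676
    cross x-line → (4,1), t=3.0000
    cross y-line → (4,0), t=4.1223 (wall)
  → r_2 = 4.1223
beam 3: φ=45°, α=30°
  d=(0.8660,0.5000)  start (2,4)  tX=0.5774 tY=0.8600  stride 1/|dx|=1.1547 1/|dy|=2.0000
    cross x-line → (3,4), t=0.5774
    cross y-line → (3,5), t=0.8600
    cross x-line → (4,5), t=1.7321
    cross y-line → (4,6), t=2.8600 (wall)
  → r_3 = 2.8600
beam 4: φ=135°, α=120°
  d=(-0.5000,0.8660)  start (2,4)  tX=1.0000 tY=0.4965  stride 1/|dx|=2.0000 1/|dy|=1.1547
    cross y-line → (2,5), t=0.4965
    cross x-line → (1,5), t=1.0000
    cross y-line → (1,6), t=1.6512
    cross y-line → (1,7), t=2.8059 (wall)
  → r_4 = 2.8059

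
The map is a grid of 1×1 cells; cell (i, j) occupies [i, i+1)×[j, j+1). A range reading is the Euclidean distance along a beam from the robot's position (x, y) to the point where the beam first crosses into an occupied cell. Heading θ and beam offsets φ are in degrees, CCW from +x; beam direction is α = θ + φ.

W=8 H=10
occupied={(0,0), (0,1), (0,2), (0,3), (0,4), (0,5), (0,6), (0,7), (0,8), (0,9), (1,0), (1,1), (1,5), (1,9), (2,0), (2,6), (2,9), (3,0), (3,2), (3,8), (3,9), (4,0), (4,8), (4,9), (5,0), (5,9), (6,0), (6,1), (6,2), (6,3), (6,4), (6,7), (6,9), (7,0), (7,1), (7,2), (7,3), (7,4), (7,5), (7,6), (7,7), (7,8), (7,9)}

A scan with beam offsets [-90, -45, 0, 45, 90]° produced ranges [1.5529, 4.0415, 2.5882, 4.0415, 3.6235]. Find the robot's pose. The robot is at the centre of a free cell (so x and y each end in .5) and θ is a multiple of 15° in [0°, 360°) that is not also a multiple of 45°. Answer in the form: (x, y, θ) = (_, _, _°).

The pose lattice has 37·16 = 592 candidates. Test each by forward raycasting.
  (5.5, 2.5, 165°): beam 1 = 1.9319 ≠ 1.5529 ✗
  (1.5, 8.5, 195°): beam 1 = 0.5176 ≠ 1.5529 ✗
  (1.5, 7.5, 165°): beam 2 = 1.0000 ≠ 4.0415 ✗
  (2.5, 7.5, 210°): beam 1 = 1.7321 ≠ 1.5529 ✗
  …
  (3.5, 4.5, 345°): r_1=1.5529, r_2=4.0415, r_3=2.5882, r_4=4.0415, r_5=3.6235 — all match ✓
Unique over the lattice → pose = (3.5, 4.5, 345°).

(x, y, θ) = (3.5, 4.5, 345°)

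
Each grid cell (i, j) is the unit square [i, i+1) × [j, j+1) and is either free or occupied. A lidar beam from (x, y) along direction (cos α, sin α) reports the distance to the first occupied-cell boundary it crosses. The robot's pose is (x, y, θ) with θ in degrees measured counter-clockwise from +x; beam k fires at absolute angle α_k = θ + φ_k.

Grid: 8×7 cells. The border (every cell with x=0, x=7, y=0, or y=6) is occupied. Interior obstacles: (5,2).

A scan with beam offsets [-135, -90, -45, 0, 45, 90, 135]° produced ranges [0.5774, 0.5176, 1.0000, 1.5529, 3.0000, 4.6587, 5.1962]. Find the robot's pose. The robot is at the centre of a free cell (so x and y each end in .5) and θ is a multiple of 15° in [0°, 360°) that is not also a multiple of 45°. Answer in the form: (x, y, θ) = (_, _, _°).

The pose lattice has 29·16 = 464 candidates. Test each by forward raycasting.
  (3.5, 2.5, 105°): beam 1 = 3.0000 ≠ 0.5774 ✗
  (6.5, 2.5, 240°): beam 1 = 3.6235 ≠ 0.5774 ✗
  (6.5, 1.5, 255°): beam 1 = 1.0000 ≠ 0.5774 ✗
  (4.5, 1.5, 150°): beam 1 = 2.5882 ≠ 0.5774 ✗
  (3.5, 3.5, 240°): beam 1 = 2.5882 ≠ 0.5774 ✗
  …
  (2.5, 5.5, 195°): r_1=0.5774, r_2=0.5176, r_3=1.0000, r_4=1.5529, r_5=3.0000, r_6=4.6587, r_7=5.1962 — all match ✓
Only this pose fits every beam.

(x, y, θ) = (2.5, 5.5, 195°)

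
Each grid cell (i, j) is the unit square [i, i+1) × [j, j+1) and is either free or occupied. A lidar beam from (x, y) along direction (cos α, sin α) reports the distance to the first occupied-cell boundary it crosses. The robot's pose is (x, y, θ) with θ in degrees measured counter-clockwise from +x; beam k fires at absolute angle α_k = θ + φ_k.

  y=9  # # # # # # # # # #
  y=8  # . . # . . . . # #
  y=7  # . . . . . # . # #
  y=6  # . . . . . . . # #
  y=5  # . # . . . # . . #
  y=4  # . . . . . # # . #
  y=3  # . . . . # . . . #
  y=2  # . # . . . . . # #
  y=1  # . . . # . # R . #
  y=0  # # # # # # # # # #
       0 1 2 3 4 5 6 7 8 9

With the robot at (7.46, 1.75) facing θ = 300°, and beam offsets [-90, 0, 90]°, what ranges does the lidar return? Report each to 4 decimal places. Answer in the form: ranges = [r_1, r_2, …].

beam 1: φ=-90°, α=210°
  d=(-0.8660,-0.5000)  start (7,1)  tX=0.5312 tY=1.5000  stride 1/|dx|=1.1547 1/|dy|=2.0000
    cross x-line → (6,1), t=0.5312 (wall)
  → r_1 = 0.5312
beam 2: φ=0°, α=300°
  d=(0.5000,-0.8660)  start (7,1)  tX=1.0800 tY=0.8660  stride 1/|dx|=2.0000 1/|dy|=1.1547
    cross y-line → (7,0), t=0.8660 (wall)
  → r_2 = 0.8660
beam 3: φ=90°, α=30°
  d=(0.8660,0.5000)  start (7,1)  tX=0.6235 tY=0.5000  stride 1/|dx|=1.1547 1/|dy|=2.0000
    cross y-line → (7,2), t=0.5000
    cross x-line → (8,2), t=0.6235 (wall)
  → r_3 = 0.6235

ranges = [0.5312, 0.8660, 0.6235]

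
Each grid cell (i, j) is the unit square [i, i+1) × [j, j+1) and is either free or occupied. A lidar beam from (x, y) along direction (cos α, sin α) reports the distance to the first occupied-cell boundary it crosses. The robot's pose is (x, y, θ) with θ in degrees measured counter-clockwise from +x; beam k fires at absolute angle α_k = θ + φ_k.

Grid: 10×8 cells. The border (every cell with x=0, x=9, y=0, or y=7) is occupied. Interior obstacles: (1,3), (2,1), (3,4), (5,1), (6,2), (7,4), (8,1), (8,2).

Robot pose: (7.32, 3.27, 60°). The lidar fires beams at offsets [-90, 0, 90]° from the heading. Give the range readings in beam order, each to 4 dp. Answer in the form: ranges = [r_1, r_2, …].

ranges = [0.7852, 0.8429, 7.2977]

beam 1: φ=-90°, α=330°
  direction (0.8660, -0.5000); cell (7,3); t to first gridline: x 0.7852, y 0.5400 (then +1.1547 / +2.0000)
    (7,2) via y @ 0.5400
    (8,2) via x @ 0.7852  # hit
  → r_1 = 0.7852
beam 2: φ=0°, α=60°
  direction (0.5000, 0.8660); cell (7,3); t to first gridline: x 1.3600, y 0.8429 (then +2.0000 / +1.1547)
    (7,4) via y @ 0.8429  # hit
  → r_2 = 0.8429
beam 3: φ=90°, α=150°
  direction (-0.8660, 0.5000); cell (7,3); t to first gridline: x 0.3695, y 1.4600 (then +1.1547 / +2.0000)
    (6,3) via x @ 0.3695
    (6,4) via y @ 1.4600
    (5,4) via x @ 1.5242
    (4,4) via x @ 2.6789
    (4,5) via y @ 3.4600
    (3,5) via x @ 3.8336
    (2,5) via x @ 4.9883
    (2,6) via y @ 5.4600
    (1,6) via x @ 6.1430
    (0,6) via x @ 7.2977  # hit
  → r_3 = 7.2977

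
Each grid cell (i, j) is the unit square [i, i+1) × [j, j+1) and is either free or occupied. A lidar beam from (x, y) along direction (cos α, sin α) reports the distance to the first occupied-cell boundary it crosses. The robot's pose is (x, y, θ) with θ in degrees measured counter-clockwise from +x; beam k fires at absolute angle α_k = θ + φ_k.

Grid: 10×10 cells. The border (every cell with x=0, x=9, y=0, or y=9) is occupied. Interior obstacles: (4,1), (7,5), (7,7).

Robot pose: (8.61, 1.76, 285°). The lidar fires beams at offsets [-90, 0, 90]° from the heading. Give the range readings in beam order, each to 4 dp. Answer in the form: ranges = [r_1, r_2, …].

beam 1: φ=-90°, α=195°
  cosα=-0.9659 sinα=-0.2588 | (8,1) | tMaxX 0.6315 tMaxY 2.9364 | tΔX 1.0353 tΔY 3.8637
    t=0.6315 [x] (7,1)
    t=1.6668 [x] (6,1)
    t=2.7021 [x] (5,1)
    t=2.9364 [y] (5,0) — stop
  → r_1 = 2.9364
beam 2: φ=0°, α=285°
  cosα=0.2588 sinα=-0.9659 | (8,1) | tMaxX 1.5068 tMaxY 0.7868 | tΔX 3.8637 tΔY 1.0353
    t=0.7868 [y] (8,0) — stop
  → r_2 = 0.7868
beam 3: φ=90°, α=15°
  cosα=0.9659 sinα=0.2588 | (8,1) | tMaxX 0.4038 tMaxY 0.9273 | tΔX 1.0353 tΔY 3.8637
    t=0.4038 [x] (9,1) — stop
  → r_3 = 0.4038

ranges = [2.9364, 0.7868, 0.4038]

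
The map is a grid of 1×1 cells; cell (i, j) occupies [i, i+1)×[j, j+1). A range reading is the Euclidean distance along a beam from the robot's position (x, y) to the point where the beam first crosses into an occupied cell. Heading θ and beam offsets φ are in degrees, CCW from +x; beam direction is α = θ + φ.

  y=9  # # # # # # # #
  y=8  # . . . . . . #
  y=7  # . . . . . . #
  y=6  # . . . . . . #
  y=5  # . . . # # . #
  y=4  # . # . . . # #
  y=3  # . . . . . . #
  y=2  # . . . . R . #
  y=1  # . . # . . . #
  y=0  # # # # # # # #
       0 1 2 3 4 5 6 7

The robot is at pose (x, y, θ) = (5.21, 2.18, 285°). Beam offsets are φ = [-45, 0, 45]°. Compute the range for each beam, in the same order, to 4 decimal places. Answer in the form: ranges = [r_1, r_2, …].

beam 1: φ=-45°, α=240°
  dir = (cos 240°, sin 240°) = (-0.5000, -0.8660); from cell (5,2)
  next x-line at t=0.4200, next y-line at t=0.2078; Δt_x=2.0000, Δt_y=1.1547
    y: enter (5,1) at t=0.2078
    x: enter (4,1) at t=0.4200
    y: enter (4,0) at t=1.3625 ← occupied
  → r_1 = 1.3625
beam 2: φ=0°, α=285°
  dir = (cos 285°, sin 285°) = (0.2588, -0.9659); from cell (5,2)
  next x-line at t=3.0523, next y-line at t=0.1863; Δt_x=3.8637, Δt_y=1.0353
    y: enter (5,1) at t=0.1863
    y: enter (5,0) at t=1.2216 ← occupied
  → r_2 = 1.2216
beam 3: φ=45°, α=330°
  dir = (cos 330°, sin 330°) = (0.8660, -0.5000); from cell (5,2)
  next x-line at t=0.9122, next y-line at t=0.3600; Δt_x=1.1547, Δt_y=2.0000
    y: enter (5,1) at t=0.3600
    x: enter (6,1) at t=0.9122
    x: enter (7,1) at t=2.0669 ← occupied
  → r_3 = 2.0669

ranges = [1.3625, 1.2216, 2.0669]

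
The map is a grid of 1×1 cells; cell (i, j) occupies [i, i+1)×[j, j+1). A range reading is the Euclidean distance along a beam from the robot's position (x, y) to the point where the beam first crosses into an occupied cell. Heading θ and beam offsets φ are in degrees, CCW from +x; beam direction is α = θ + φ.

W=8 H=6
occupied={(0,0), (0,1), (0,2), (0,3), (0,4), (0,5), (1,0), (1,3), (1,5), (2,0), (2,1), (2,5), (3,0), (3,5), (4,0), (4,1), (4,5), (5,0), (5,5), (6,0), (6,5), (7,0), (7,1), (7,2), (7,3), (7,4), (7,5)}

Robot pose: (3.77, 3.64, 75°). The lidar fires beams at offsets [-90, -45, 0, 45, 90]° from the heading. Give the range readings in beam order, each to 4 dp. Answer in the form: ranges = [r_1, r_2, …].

ranges = [3.3439, 2.7200, 1.4080, 1.5704, 2.8677]

beam 1: φ=-90°, α=345°
  dir = (cos 345°, sin 345°) = (0.9659, -0.2588); from cell (3,3)
  next x-line at t=0.2381, next y-line at t=2.4728; Δt_x=1.0353, Δt_y=3.8637
    x: enter (4,3) at t=0.2381
    x: enter (5,3) at t=1.2734
    x: enter (6,3) at t=2.3087
    y: enter (6,2) at t=2.4728
    x: enter (7,2) at t=3.3439 ← occupied
  → r_1 = 3.3439
beam 2: φ=-45°, α=30°
  dir = (cos 30°, sin 30°) = (0.8660, 0.5000); from cell (3,3)
  next x-line at t=0.2656, next y-line at t=0.7200; Δt_x=1.1547, Δt_y=2.0000
    x: enter (4,3) at t=0.2656
    y: enter (4,4) at t=0.7200
    x: enter (5,4) at t=1.4203
    x: enter (6,4) at t=2.5750
    y: enter (6,5) at t=2.7200 ← occupied
  → r_2 = 2.7200
beam 3: φ=0°, α=75°
  dir = (cos 75°, sin 75°) = (0.2588, 0.9659); from cell (3,3)
  next x-line at t=0.8887, next y-line at t=0.3727; Δt_x=3.8637, Δt_y=1.0353
    y: enter (3,4) at t=0.3727
    x: enter (4,4) at t=0.8887
    y: enter (4,5) at t=1.4080 ← occupied
  → r_3 = 1.4080
beam 4: φ=45°, α=120°
  dir = (cos 120°, sin 120°) = (-0.5000, 0.8660); from cell (3,3)
  next x-line at t=1.5400, next y-line at t=0.4157; Δt_x=2.0000, Δt_y=1.1547
    y: enter (3,4) at t=0.4157
    x: enter (2,4) at t=1.5400
    y: enter (2,5) at t=1.5704 ← occupied
  → r_4 = 1.5704
beam 5: φ=90°, α=165°
  dir = (cos 165°, sin 165°) = (-0.9659, 0.2588); from cell (3,3)
  next x-line at t=0.7972, next y-line at t=1.3909; Δt_x=1.0353, Δt_y=3.8637
    x: enter (2,3) at t=0.7972
    y: enter (2,4) at t=1.3909
    x: enter (1,4) at t=1.8324
    x: enter (0,4) at t=2.8677 ← occupied
  → r_5 = 2.8677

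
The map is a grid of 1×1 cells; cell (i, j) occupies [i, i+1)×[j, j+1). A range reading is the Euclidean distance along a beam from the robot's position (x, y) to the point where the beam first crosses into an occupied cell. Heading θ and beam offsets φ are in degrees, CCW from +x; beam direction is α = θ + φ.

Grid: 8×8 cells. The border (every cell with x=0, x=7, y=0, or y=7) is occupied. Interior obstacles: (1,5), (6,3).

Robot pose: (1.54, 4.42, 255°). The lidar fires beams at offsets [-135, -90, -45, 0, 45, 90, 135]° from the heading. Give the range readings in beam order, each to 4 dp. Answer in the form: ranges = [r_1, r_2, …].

beam 1: φ=-135°, α=120°
  d=(-0.5000,0.8660)  start (1,4)  tX=1.0800 tY=0.6697  stride 1/|dx|=2.0000 1/|dy|=1.1547
    cross y-line → (1,5), t=0.6697 (wall)
  → r_1 = 0.6697
beam 2: φ=-90°, α=165°
  d=(-0.9659,0.2588)  start (1,4)  tX=0.5590 tY=2.2409  stride 1/|dx|=1.0353 1/|dy|=3.8637
    cross x-line → (0,4), t=0.5590 (wall)
  → r_2 = 0.5590
beam 3: φ=-45°, α=210°
  d=(-0.8660,-0.5000)  start (1,4)  tX=0.6235 tY=0.8400  stride 1/|dx|=1.1547 1/|dy|=2.0000
    cross x-line → (0,4), t=0.6235 (wall)
  → r_3 = 0.6235
beam 4: φ=0°, α=255°
  d=(-0.2588,-0.9659)  start (1,4)  tX=2.0864 tY=0.4348  stride 1/|dx|=3.8637 1/|dy|=1.0353
    cross y-line → (1,3), t=0.4348
    cross y-line → (1,2), t=1.4701
    cross x-line → (0,2), t=2.0864 (wall)
  → r_4 = 2.0864
beam 5: φ=45°, α=300°
  d=(0.5000,-0.8660)  start (1,4)  tX=0.9200 tY=0.4850  stride 1/|dx|=2.0000 1/|dy|=1.1547
    cross y-line → (1,3), t=0.4850
    cross x-line → (2,3), t=0.9200
    cross y-line → (2,2), t=1.6397
    cross y-line → (2,1), t=2.7944
    cross x-line → (3,1), t=2.9200
    cross y-line → (3,0), t=3.9491 (wall)
  → r_5 = 3.9491
beam 6: φ=90°, α=345°
  d=(0.9659,-0.2588)  start (1,4)  tX=0.4762 tY=1.6228  stride 1/|dx|=1.0353 1/|dy|=3.8637
    cross x-line → (2,4), t=0.4762
    cross x-line → (3,4), t=1.5115
    cross y-line → (3,3), t=1.6228
    cross x-line → (4,3), t=2.5468
    cross x-line → (5,3), t=3.5821
    cross x-line → (6,3), t=4.6173 (wall)
  → r_6 = 4.6173
beam 7: φ=135°, α=30°
  d=(0.8660,0.5000)  start (1,4)  tX=0.5312 tY=1.1600  stride 1/|dx|=1.1547 1/|dy|=2.0000
    cross x-line → (2,4), t=0.5312
    cross y-line → (2,5), t=1.1600
    cross x-line → (3,5), t=1.6859
    cross x-line → (4,5), t=2.8406
    cross y-line → (4,6), t=3.1600
    cross x-line → (5,6), t=3.9953
    cross x-line → (6,6), t=5.1500
    cross y-line → (6,7), t=5.1600 (wall)
  → r_7 = 5.1600

ranges = [0.6697, 0.5590, 0.6235, 2.0864, 3.9491, 4.6173, 5.1600]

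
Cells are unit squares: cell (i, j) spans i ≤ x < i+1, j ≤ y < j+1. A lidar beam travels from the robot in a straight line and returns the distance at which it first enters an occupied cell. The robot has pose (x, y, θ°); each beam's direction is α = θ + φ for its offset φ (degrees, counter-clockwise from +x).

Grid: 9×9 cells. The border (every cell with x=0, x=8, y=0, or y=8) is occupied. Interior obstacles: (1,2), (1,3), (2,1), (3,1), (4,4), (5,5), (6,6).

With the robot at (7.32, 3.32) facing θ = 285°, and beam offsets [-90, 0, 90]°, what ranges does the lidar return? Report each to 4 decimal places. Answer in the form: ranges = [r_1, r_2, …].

ranges = [5.1001, 2.4018, 0.7040]

beam 1: φ=-90°, α=195°
  dir = (cos 195°, sin 195°) = (-0.9659, -0.2588); from cell (7,3)
  next x-line at t=0.3313, next y-line at t=1.2364; Δt_x=1.0353, Δt_y=3.8637
    x: enter (6,3) at t=0.3313
    y: enter (6,2) at t=1.2364
    x: enter (5,2) at t=1.3666
    x: enter (4,2) at t=2.4018
    x: enter (3,2) at t=3.4371
    x: enter (2,2) at t=4.4724
    y: enter (2,1) at t=5.1001 ← occupied
  → r_1 = 5.1001
beam 2: φ=0°, α=285°
  dir = (cos 285°, sin 285°) = (0.2588, -0.9659); from cell (7,3)
  next x-line at t=2.6273, next y-line at t=0.3313; Δt_x=3.8637, Δt_y=1.0353
    y: enter (7,2) at t=0.3313
    y: enter (7,1) at t=1.3666
    y: enter (7,0) at t=2.4018 ← occupied
  → r_2 = 2.4018
beam 3: φ=90°, α=15°
  dir = (cos 15°, sin 15°) = (0.9659, 0.2588); from cell (7,3)
  next x-line at t=0.7040, next y-line at t=2.6273; Δt_x=1.0353, Δt_y=3.8637
    x: enter (8,3) at t=0.7040 ← occupied
  → r_3 = 0.7040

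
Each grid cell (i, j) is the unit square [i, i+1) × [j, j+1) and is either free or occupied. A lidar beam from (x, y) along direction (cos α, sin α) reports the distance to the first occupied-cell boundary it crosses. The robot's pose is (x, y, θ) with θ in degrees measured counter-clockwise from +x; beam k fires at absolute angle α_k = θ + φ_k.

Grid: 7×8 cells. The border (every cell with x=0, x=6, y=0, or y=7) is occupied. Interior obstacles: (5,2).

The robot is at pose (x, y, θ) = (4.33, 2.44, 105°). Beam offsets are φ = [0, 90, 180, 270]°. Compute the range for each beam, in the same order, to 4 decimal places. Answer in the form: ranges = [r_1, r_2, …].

ranges = [4.7209, 3.4475, 1.4908, 0.6936]

beam 1: φ=0°, α=105°
  dir = (cos 105°, sin 105°) = (-0.2588, 0.9659); from cell (4,2)
  next x-line at t=1.2750, next y-line at t=0.5798; Δt_x=3.8637, Δt_y=1.0353
    y: enter (4,3) at t=0.5798
    x: enter (3,3) at t=1.2750
    y: enter (3,4) at t=1.6150
    y: enter (3,5) at t=2.6503
    y: enter (3,6) at t=3.6856
    y: enter (3,7) at t=4.7209 ← occupied
  → r_1 = 4.7209
beam 2: φ=90°, α=195°
  dir = (cos 195°, sin 195°) = (-0.9659, -0.2588); from cell (4,2)
  next x-line at t=0.3416, next y-line at t=1.7000; Δt_x=1.0353, Δt_y=3.8637
    x: enter (3,2) at t=0.3416
    x: enter (2,2) at t=1.3769
    y: enter (2,1) at t=1.7000
    x: enter (1,1) at t=2.4122
    x: enter (0,1) at t=3.4475 ← occupied
  → r_2 = 3.4475
beam 3: φ=180°, α=285°
  dir = (cos 285°, sin 285°) = (0.2588, -0.9659); from cell (4,2)
  next x-line at t=2.5887, next y-line at t=0.4555; Δt_x=3.8637, Δt_y=1.0353
    y: enter (4,1) at t=0.4555
    y: enter (4,0) at t=1.4908 ← occupied
  → r_3 = 1.4908
beam 4: φ=270°, α=15°
  dir = (cos 15°, sin 15°) = (0.9659, 0.2588); from cell (4,2)
  next x-line at t=0.6936, next y-line at t=2.1637; Δt_x=1.0353, Δt_y=3.8637
    x: enter (5,2) at t=0.6936 ← occupied
  → r_4 = 0.6936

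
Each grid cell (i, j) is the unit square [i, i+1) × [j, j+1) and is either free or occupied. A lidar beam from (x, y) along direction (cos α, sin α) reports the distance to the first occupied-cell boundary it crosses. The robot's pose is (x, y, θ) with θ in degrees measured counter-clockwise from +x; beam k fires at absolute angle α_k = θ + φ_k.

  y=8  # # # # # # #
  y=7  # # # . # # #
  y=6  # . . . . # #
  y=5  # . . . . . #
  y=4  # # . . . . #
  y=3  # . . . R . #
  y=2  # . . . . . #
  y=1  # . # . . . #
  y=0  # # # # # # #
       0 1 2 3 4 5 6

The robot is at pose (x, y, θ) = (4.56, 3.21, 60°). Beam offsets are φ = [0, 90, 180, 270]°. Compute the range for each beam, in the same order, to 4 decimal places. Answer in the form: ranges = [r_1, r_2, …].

ranges = [2.8800, 2.9560, 2.5519, 1.6628]

beam 1: φ=0°, α=60°
  d=(0.5000,0.8660)  start (4,3)  tX=0.8800 tY=0.9122  stride 1/|dx|=2.0000 1/|dy|=1.1547
    cross x-line → (5,3), t=0.8800
    cross y-line → (5,4), t=0.9122
    cross y-line → (5,5), t=2.0669
    cross x-line → (6,5), t=2.8800 (wall)
  → r_1 = 2.8800
beam 2: φ=90°, α=150°
  d=(-0.8660,0.5000)  start (4,3)  tX=0.6466 tY=1.5800  stride 1/|dx|=1.1547 1/|dy|=2.0000
    cross x-line → (3,3), t=0.6466
    cross y-line → (3,4), t=1.5800
    cross x-line → (2,4), t=1.8013
    cross x-line → (1,4), t=2.9560 (wall)
  → r_2 = 2.9560
beam 3: φ=180°, α=240°
  d=(-0.5000,-0.8660)  start (4,3)  tX=1.1200 tY=0.2425  stride 1/|dx|=2.0000 1/|dy|=1.1547
    cross y-line → (4,2), t=0.2425
    cross x-line → (3,2), t=1.1200
    cross y-line → (3,1), t=1.3972
    cross y-line → (3,0), t=2.5519 (wall)
  → r_3 = 2.5519
beam 4: φ=270°, α=330°
  d=(0.8660,-0.5000)  start (4,3)  tX=0.5081 tY=0.4200  stride 1/|dx|=1.1547 1/|dy|=2.0000
    cross y-line → (4,2), t=0.4200
    cross x-line → (5,2), t=0.5081
    cross x-line → (6,2), t=1.6628 (wall)
  → r_4 = 1.6628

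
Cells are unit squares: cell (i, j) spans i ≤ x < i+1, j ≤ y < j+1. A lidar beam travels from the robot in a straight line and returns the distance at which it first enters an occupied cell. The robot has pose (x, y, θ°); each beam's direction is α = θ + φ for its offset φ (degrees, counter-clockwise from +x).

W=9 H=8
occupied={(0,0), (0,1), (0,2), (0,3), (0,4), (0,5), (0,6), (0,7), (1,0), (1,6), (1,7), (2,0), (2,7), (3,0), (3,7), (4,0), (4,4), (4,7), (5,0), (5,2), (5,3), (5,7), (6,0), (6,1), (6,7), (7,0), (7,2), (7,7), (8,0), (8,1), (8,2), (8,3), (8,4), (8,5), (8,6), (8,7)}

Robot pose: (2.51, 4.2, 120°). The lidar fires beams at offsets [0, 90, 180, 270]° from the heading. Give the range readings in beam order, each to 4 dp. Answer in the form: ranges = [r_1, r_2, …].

beam 1: φ=0°, α=120°
  d=(-0.5000,0.8660)  start (2,4)  tX=1.0200 tY=0.9238  stride 1/|dx|=2.0000 1/|dy|=1.1547
    cross y-line → (2,5), t=0.9238
    cross x-line → (1,5), t=1.0200
    cross y-line → (1,6), t=2.0785 (wall)
  → r_1 = 2.0785
beam 2: φ=90°, α=210°
  d=(-0.8660,-0.5000)  start (2,4)  tX=0.5889 tY=0.4000  stride 1/|dx|=1.1547 1/|dy|=2.0000
    cross y-line → (2,3), t=0.4000
    cross x-line → (1,3), t=0.5889
    cross x-line → (0,3), t=1.7436 (wall)
  → r_2 = 1.7436
beam 3: φ=180°, α=300°
  d=(0.5000,-0.8660)  start (2,4)  tX=0.9800 tY=0.2309  stride 1/|dx|=2.0000 1/|dy|=1.1547
    cross y-line → (2,3), t=0.2309
    cross x-line → (3,3), t=0.9800
    cross y-line → (3,2), t=1.3856
    cross y-line → (3,1), t=2.5403
    cross x-line → (4,1), t=2.9800
    cross y-line → (4,0), t=3.6950 (wall)
  → r_3 = 3.6950
beam 4: φ=270°, α=30°
  d=(0.8660,0.5000)  start (2,4)  tX=0.5658 tY=1.6000  stride 1/|dx|=1.1547 1/|dy|=2.0000
    cross x-line → (3,4), t=0.5658
    cross y-line → (3,5), t=1.6000
    cross x-line → (4,5), t=1.7205
    cross x-line → (5,5), t=2.8752
    cross y-line → (5,6), t=3.6000
    cross x-line → (6,6), t=4.0299
    cross x-line → (7,6), t=5.1846
    cross y-line → (7,7), t=5.6000 (wall)
  → r_4 = 5.6000

ranges = [2.0785, 1.7436, 3.6950, 5.6000]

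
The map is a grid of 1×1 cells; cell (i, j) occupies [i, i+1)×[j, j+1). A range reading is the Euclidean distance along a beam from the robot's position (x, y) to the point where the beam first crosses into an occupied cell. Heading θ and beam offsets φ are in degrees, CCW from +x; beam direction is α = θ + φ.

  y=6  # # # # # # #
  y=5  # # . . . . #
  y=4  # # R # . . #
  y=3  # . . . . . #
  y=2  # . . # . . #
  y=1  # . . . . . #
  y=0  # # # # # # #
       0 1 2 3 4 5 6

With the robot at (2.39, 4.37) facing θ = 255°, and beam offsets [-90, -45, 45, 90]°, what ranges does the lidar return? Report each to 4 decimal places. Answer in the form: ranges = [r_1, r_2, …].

ranges = [0.4038, 0.4503, 1.5819, 0.6315]

beam 1: φ=-90°, α=165°
  direction (-0.9659, 0.2588); cell (2,4); t to first gridline: x 0.4038, y 2.4341 (then +1.0353 / +3.8637)
    (1,4) via x @ 0.4038  # hit
  → r_1 = 0.4038
beam 2: φ=-45°, α=210°
  direction (-0.8660, -0.5000); cell (2,4); t to first gridline: x 0.4503, y 0.7400 (then +1.1547 / +2.0000)
    (1,4) via x @ 0.4503  # hit
  → r_2 = 0.4503
beam 3: φ=45°, α=300°
  direction (0.5000, -0.8660); cell (2,4); t to first gridline: x 1.2200, y 0.4272 (then +2.0000 / +1.1547)
    (2,3) via y @ 0.4272
    (3,3) via x @ 1.2200
    (3,2) via y @ 1.5819  # hit
  → r_3 = 1.5819
beam 4: φ=90°, α=345°
  direction (0.9659, -0.2588); cell (2,4); t to first gridline: x 0.6315, y 1.4296 (then +1.0353 / +3.8637)
    (3,4) via x @ 0.6315  # hit
  → r_4 = 0.6315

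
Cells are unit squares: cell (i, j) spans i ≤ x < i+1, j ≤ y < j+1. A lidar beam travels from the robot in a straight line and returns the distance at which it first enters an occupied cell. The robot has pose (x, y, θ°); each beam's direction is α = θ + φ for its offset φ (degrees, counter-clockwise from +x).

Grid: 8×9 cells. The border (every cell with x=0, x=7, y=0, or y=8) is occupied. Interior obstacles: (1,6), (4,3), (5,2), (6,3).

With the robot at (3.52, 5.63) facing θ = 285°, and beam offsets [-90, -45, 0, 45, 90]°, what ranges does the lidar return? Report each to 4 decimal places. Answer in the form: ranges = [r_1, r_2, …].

beam 1: φ=-90°, α=195°
  direction (-0.9659, -0.2588); cell (3,5); t to first gridline: x 0.5383, y 2.4341 (then +1.0353 / +3.8637)
    (2,5) via x @ 0.5383
    (1,5) via x @ 1.5736
    (1,4) via y @ 2.4341
    (0,4) via x @ 2.6089  # hit
  → r_1 = 2.6089
beam 2: φ=-45°, α=240°
  direction (-0.5000, -0.8660); cell (3,5); t to first gridline: x 1.0400, y 0.7275 (then +2.0000 / +1.1547)
    (3,4) via y @ 0.7275
    (2,4) via x @ 1.0400
    (2,3) via y @ 1.8822
    (2,2) via y @ 3.0369
    (1,2) via x @ 3.0400
    (1,1) via y @ 4.1916
    (0,1) via x @ 5.0400  # hit
  → r_2 = 5.0400
beam 3: φ=0°, α=285°
  direction (0.2588, -0.9659); cell (3,5); t to first gridline: x 1.8546, y 0.6522 (then +3.8637 / +1.0353)
    (3,4) via y @ 0.6522
    (3,3) via y @ 1.6875
    (4,3) via x @ 1.8546  # hit
  → r_3 = 1.8546
beam 4: φ=45°, α=330°
  direction (0.8660, -0.5000); cell (3,5); t to first gridline: x 0.5543, y 1.2600 (then +1.1547 / +2.0000)
    (4,5) via x @ 0.5543
    (4,4) via y @ 1.2600
    (5,4) via x @ 1.7090
    (6,4) via x @ 2.8637
    (6,3) via y @ 3.2600  # hit
  → r_4 = 3.2600
beam 5: φ=90°, α=15°
  direction (0.9659, 0.2588); cell (3,5); t to first gridline: x 0.4969, y 1.4296 (then +1.0353 / +3.8637)
    (4,5) via x @ 0.4969
    (4,6) via y @ 1.4296
    (5,6) via x @ 1.5322
    (6,6) via x @ 2.5675
    (7,6) via x @ 3.6028  # hit
  → r_5 = 3.6028

ranges = [2.6089, 5.0400, 1.8546, 3.2600, 3.6028]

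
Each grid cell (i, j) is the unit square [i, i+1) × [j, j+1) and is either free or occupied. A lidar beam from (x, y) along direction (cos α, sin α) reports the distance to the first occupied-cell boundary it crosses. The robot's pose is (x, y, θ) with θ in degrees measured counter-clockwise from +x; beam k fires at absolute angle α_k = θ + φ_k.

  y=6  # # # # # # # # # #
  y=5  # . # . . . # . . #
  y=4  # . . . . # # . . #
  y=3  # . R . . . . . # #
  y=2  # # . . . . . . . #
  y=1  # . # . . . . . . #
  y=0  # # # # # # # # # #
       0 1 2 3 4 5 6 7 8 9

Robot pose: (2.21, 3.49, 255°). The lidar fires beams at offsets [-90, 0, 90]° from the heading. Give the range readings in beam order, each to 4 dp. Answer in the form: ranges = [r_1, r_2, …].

beam 1: φ=-90°, α=165°
  cosα=-0.9659 sinα=0.2588 | (2,3) | tMaxX 0.2174 tMaxY 1.9705 | tΔX 1.0353 tΔY 3.8637
    t=0.2174 [x] (1,3)
    t=1.2527 [x] (0,3) — stop
  → r_1 = 1.2527
beam 2: φ=0°, α=255°
  cosα=-0.2588 sinα=-0.9659 | (2,3) | tMaxX 0.8114 tMaxY 0.5073 | tΔX 3.8637 tΔY 1.0353
    t=0.5073 [y] (2,2)
    t=0.8114 [x] (1,2) — stop
  → r_2 = 0.8114
beam 3: φ=90°, α=345°
  cosα=0.9659 sinα=-0.2588 | (2,3) | tMaxX 0.8179 tMaxY 1.8932 | tΔX 1.0353 tΔY 3.8637
    t=0.8179 [x] (3,3)
    t=1.8531 [x] (4,3)
    t=1.8932 [y] (4,2)
    t=2.8884 [x] (5,2)
    t=3.9237 [x] (6,2)
    t=4.9590 [x] (7,2)
    t=5.7569 [y] (7,1)
    t=5.9942 [x] (8,1)
    t=7.0295 [x] (9,1) — stop
  → r_3 = 7.0295

ranges = [1.2527, 0.8114, 7.0295]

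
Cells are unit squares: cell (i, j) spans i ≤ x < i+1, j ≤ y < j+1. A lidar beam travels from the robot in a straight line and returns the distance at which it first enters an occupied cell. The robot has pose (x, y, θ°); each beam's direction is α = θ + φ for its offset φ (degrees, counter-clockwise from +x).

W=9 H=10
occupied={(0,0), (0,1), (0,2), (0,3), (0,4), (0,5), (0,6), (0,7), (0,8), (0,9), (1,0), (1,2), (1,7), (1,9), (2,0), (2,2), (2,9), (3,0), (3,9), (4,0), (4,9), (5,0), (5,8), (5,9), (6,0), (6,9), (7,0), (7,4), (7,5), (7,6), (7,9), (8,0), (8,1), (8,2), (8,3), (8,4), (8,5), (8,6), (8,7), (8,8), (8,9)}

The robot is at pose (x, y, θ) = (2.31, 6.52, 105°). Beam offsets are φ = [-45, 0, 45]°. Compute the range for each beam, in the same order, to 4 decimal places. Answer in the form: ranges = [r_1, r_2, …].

ranges = [2.8637, 1.1977, 0.9600]

beam 1: φ=-45°, α=60°
  direction (0.5000, 0.8660); cell (2,6); t to first gridline: x 1.3800, y 0.5543 (then +2.0000 / +1.1547)
    (2,7) via y @ 0.5543
    (3,7) via x @ 1.3800
    (3,8) via y @ 1.7090
    (3,9) via y @ 2.8637  # hit
  → r_1 = 2.8637
beam 2: φ=0°, α=105°
  direction (-0.2588, 0.9659); cell (2,6); t to first gridline: x 1.1977, y 0.4969 (then +3.8637 / +1.0353)
    (2,7) via y @ 0.4969
    (1,7) via x @ 1.1977  # hit
  → r_2 = 1.1977
beam 3: φ=45°, α=150°
  direction (-0.8660, 0.5000); cell (2,6); t to first gridline: x 0.3580, y 0.9600 (then +1.1547 / +2.0000)
    (1,6) via x @ 0.3580
    (1,7) via y @ 0.9600  # hit
  → r_3 = 0.9600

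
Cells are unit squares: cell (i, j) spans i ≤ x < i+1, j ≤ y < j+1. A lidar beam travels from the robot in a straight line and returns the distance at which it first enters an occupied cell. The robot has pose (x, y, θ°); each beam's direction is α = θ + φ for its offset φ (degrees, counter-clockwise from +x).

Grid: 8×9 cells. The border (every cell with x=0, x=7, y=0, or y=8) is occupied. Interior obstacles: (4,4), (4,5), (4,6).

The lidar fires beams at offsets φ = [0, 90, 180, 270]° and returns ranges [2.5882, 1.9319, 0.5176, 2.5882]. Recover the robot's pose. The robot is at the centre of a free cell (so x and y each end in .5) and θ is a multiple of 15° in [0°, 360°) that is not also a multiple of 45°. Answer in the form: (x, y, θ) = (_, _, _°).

Enumerate (i+0.5, j+0.5, θ) over the 39 free cells and 16 admissible headings. For each, cast all 4 beams and compare to the given ranges.
  (4.5, 7.5, 285°): beam 1 = 0.5176 ≠ 2.5882 ✗
  (4.5, 1.5, 60°): beam 1 = 5.0000 ≠ 2.5882 ✗
  (5.5, 2.5, 345°): beam 1 = 1.5529 ≠ 2.5882 ✗
  …
  (1.5, 3.5, 15°): r_1=2.5882, r_2=1.9319, r_3=0.5176, r_4=2.5882 — all match ✓
Unique over the lattice → pose = (1.5, 3.5, 15°).

(x, y, θ) = (1.5, 3.5, 15°)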